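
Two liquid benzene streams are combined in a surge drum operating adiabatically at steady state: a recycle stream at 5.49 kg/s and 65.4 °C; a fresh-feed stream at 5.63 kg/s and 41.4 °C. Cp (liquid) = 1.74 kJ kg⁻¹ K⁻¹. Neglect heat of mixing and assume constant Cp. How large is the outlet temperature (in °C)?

T_out = 53.2 °C

Energy balance with Q = 0: Σ ṁᵢCp,ᵢ(T_out − Tᵢ) = 0
Σ ṁᵢCp,ᵢTᵢ = 5.49×1.74×65.4 + 5.63×1.74×41.4 = 1030.3
Σ ṁᵢCp,ᵢ = 5.49×1.74 + 5.63×1.74 = 19.349
T_out = 1030.3 / 19.349 = 53.249 °C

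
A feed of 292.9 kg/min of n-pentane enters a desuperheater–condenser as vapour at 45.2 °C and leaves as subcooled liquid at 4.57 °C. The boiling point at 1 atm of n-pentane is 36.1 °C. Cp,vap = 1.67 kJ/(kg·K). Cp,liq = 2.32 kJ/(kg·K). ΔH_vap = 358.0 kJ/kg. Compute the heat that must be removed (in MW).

Q_c = 2.18 MW

vapour 45.2→36.1 °C: -15.197 kJ/kg
condensation at 36.1 °C: -358 kJ/kg
liquid 36.1→4.57 °C: -73.15 kJ/kg
Δh = -15.197 + -358 + -73.15 = -446.35 kJ/kg
Q = ṁ·Δh = 292.9 kg/min × -446.35 kJ/kg = -130730 kJ/min
|Q| = 2178.9 kW = 2.1789 MW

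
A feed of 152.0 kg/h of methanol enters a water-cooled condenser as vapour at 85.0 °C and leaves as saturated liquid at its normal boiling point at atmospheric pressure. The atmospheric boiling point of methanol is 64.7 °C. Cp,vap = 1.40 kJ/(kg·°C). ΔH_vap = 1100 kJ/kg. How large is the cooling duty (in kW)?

Q_c = 47.6 kW

vapour 85.0→64.7 °C: -28.42 kJ/kg
condensation at 64.7 °C: -1100 kJ/kg
Δh = -28.42 + -1100 = -1128.4 kJ/kg
Q = ṁ·Δh = 152.0 kg/h × -1128.4 kJ/kg = -171520 kJ/h
|Q| = 47.644 kW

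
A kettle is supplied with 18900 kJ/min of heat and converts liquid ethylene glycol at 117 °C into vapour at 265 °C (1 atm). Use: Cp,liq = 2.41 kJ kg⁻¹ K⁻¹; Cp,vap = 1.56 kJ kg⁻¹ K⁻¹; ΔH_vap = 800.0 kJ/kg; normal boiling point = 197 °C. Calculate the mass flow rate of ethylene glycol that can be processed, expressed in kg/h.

Δh = 2.41×(197−117) + 800.0 + 1.56×(265−197) = 1098.9 kJ/kg
Q = 18900 kJ/min = 315 kJ/s = 1.134e+06 kJ/h
ṁ = Q/Δh = 1.134e+06 / 1098.9 = 1032 kg/h

ṁ = 1030 kg/h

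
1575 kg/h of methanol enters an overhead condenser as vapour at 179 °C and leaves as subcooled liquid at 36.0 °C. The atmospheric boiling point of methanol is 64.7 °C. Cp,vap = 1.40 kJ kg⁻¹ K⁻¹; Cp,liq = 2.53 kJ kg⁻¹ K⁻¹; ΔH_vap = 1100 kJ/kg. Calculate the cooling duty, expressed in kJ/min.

vapour 179→64.7 °C: -160.02 kJ/kg
condensation at 64.7 °C: -1100 kJ/kg
liquid 64.7→36.0 °C: -72.611 kJ/kg
Δh = -160.02 + -1100 + -72.611 = -1332.6 kJ/kg
Q = ṁ·Δh = 1575 kg/h × -1332.6 kJ/kg = -2.0989e+06 kJ/h
|Q| = 583.03 kW = 34982 kJ/min

Q_c = 35000 kJ/min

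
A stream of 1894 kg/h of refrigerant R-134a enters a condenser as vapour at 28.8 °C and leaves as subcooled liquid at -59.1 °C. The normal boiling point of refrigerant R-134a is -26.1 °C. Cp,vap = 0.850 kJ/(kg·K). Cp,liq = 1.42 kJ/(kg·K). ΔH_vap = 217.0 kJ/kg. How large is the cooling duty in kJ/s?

vapour 28.8→-26.1 °C: -46.665 kJ/kg
condensation at -26.1 °C: -217 kJ/kg
liquid -26.1→-59.1 °C: -46.86 kJ/kg
Δh = -46.665 + -217 + -46.86 = -310.52 kJ/kg
Q = ṁ·Δh = 1894 kg/h × -310.52 kJ/kg = -588130 kJ/h
|Q| = 163.37 kW

Q_c = 163 kJ/s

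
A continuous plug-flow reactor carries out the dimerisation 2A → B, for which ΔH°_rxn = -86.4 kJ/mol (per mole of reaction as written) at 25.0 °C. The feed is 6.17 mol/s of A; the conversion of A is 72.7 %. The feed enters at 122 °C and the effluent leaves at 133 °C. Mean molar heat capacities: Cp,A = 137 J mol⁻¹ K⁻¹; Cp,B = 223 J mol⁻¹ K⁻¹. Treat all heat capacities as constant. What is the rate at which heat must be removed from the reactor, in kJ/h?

Q_out = 709000 kJ/h

Extent of reaction ξ = 0.727 × 6.17 / 2 = 2.2428 mol/s
Reaction term: ξ·ΔH°_rxn = 2.2428 × -86.4 = -193.78 kJ/s
Sensible, feed 122→25 °C: -81.993 kJ/s
Outlet flows (mol/s): A 1.6844, B 2.2428
Sensible, products 25→133 °C: 78.938 kJ/s
Q = ΔH = -196.83 kJ/s = -196.83 kW
Heat removed = 708600 kJ/h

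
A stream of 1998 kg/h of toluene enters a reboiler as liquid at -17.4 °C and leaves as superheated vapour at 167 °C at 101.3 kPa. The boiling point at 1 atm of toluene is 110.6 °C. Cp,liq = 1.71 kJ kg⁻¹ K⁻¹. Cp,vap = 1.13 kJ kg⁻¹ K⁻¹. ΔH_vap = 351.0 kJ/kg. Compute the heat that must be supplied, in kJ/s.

Q = 352 kJ/s

liquid -17.4→110.6 °C: 218.88 kJ/kg
vaporisation at 110.6 °C: 351 kJ/kg
vapour 110.6→167 °C: 63.732 kJ/kg
Δh = 218.88 + 351 + 63.732 = 633.61 kJ/kg
Q = ṁ·Δh = 1998 kg/h × 633.61 kJ/kg = 1.266e+06 kJ/h
|Q| = 351.65 kW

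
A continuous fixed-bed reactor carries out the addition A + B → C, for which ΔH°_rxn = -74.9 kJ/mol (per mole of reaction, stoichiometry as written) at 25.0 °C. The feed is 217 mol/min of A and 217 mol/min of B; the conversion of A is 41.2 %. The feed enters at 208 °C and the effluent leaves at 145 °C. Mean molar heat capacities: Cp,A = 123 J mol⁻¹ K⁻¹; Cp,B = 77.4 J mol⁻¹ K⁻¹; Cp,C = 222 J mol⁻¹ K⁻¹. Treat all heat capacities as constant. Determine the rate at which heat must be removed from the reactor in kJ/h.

Extent of reaction ξ = 0.412 × 217 = 89.404 mol/min
Reaction term: ξ·ΔH°_rxn = 89.404 × -74.9 = -6696.4 kJ/min
Sensible, feed 208→25 °C: -7958.1 kJ/min
Outlet flows (mol/min): A 127.6, B 127.6, C 89.404
Sensible, products 25→145 °C: 5450.2 kJ/min
Q = ΔH = -9204.3 kJ/min = -153.4 kW
Heat removed = 552260 kJ/h

Q_out = 552000 kJ/h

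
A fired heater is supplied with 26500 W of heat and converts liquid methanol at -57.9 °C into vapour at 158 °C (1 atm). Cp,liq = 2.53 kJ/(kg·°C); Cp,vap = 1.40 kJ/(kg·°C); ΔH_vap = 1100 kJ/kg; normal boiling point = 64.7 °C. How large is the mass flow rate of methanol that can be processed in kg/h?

Δh = 2.53×(64.7−-57.9) + 1100 + 1.40×(158−64.7) = 1540.8 kJ/kg
Q = 26500 W = 26.5 kJ/s = 95400 kJ/h
ṁ = Q/Δh = 95400 / 1540.8 = 61.916 kg/h

ṁ = 61.9 kg/h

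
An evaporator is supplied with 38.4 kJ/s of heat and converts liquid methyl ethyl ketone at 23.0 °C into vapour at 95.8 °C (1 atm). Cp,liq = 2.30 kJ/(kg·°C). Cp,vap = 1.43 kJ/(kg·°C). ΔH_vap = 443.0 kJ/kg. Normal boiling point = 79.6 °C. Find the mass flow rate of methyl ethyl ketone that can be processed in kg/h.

ṁ = 232 kg/h

Δh = 2.30×(79.6−23.0) + 443.0 + 1.43×(95.8−79.6) = 596.35 kJ/kg
Q = 38.4 kJ/s = 38.4 kJ/s = 138240 kJ/h
ṁ = Q/Δh = 138240 / 596.35 = 231.81 kg/h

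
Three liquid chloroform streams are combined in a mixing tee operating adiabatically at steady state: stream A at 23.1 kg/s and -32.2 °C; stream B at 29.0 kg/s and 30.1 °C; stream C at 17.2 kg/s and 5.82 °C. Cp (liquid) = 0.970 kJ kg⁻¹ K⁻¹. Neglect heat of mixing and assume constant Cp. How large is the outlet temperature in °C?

Adiabatic, steady state ⇒ Σ ṁᵢCp,ᵢ(T_out − Tᵢ) = 0
T_out = Σ ṁᵢCp,ᵢTᵢ / Σ ṁᵢCp,ᵢ
      = 222.31 / 67.221 = 3.3071 °C

T_out = 3.31 °C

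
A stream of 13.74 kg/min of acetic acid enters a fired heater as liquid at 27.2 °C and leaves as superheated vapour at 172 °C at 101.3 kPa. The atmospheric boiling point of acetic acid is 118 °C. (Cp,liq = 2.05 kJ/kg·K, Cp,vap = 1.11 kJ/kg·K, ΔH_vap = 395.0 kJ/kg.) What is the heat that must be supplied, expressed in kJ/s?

liquid 27.2→118 °C: 186.14 kJ/kg
vaporisation at 118 °C: 395 kJ/kg
vapour 118→172 °C: 59.94 kJ/kg
Δh = 186.14 + 395 + 59.94 = 641.08 kJ/kg
Q = ṁ·Δh = 13.74 kg/min × 641.08 kJ/kg = 8808.4 kJ/min
|Q| = 146.81 kW

Q = 147 kJ/s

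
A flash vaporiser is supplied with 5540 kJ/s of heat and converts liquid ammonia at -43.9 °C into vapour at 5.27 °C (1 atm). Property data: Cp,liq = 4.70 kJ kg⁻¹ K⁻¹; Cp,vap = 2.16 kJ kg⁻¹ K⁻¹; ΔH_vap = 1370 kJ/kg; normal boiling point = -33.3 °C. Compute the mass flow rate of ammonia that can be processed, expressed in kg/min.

Δh = 4.70×(-33.3−-43.9) + 1370 + 2.16×(5.27−-33.3) = 1503.1 kJ/kg
Q = 5540 kJ/s = 5540 kJ/s = 332400 kJ/min
ṁ = Q/Δh = 332400 / 1503.1 = 221.14 kg/min

ṁ = 221 kg/min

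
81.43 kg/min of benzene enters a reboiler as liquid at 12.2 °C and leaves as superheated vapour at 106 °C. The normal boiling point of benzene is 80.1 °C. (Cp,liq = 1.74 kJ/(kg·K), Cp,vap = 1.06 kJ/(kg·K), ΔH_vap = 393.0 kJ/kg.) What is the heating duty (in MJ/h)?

liquid 12.2→80.1 °C: 118.15 kJ/kg
vaporisation at 80.1 °C: 393 kJ/kg
vapour 80.1→106 °C: 27.454 kJ/kg
Δh = 118.15 + 393 + 27.454 = 538.6 kJ/kg
Q = ṁ·Δh = 81.43 kg/min × 538.6 kJ/kg = 43858 kJ/min
|Q| = 730.97 kW = 2631.5 MJ/h

Q = 2630 MJ/h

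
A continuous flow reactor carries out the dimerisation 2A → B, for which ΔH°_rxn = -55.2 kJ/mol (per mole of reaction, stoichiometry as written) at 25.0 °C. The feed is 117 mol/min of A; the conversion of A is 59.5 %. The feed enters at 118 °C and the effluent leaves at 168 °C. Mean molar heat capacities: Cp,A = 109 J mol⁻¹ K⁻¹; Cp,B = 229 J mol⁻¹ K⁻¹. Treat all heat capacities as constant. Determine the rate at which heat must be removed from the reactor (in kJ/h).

Q_out = 73700 kJ/h

Extent of reaction ξ = 0.595 × 117 / 2 = 34.807 mol/min
Reaction term: ξ·ΔH°_rxn = 34.807 × -55.2 = -1921.4 kJ/min
Sensible, feed 118→25 °C: -1186 kJ/min
Outlet flows (mol/min): A 47.385, B 34.807
Sensible, products 25→168 °C: 1878.4 kJ/min
Q = ΔH = -1229 kJ/min = -20.483 kW
Heat removed = 73738 kJ/h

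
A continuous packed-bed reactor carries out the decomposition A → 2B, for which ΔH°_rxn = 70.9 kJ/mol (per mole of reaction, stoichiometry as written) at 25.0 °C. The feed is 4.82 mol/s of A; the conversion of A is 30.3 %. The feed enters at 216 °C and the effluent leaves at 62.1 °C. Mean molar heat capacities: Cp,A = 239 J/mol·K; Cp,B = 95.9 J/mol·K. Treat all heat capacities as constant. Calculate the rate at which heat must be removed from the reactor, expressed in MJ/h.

Extent of reaction ξ = 0.303 × 4.82 = 1.4605 mol/s
Reaction term: ξ·ΔH°_rxn = 1.4605 × 70.9 = 103.55 kJ/s
Sensible, feed 216→25 °C: -220.03 kJ/s
Outlet flows (mol/s): A 3.3595, B 2.9209
Sensible, products 25→62.1 °C: 40.181 kJ/s
Q = ΔH = -76.301 kJ/s = -76.301 kW
Heat removed = 274.68 MJ/h

Q_out = 275 MJ/h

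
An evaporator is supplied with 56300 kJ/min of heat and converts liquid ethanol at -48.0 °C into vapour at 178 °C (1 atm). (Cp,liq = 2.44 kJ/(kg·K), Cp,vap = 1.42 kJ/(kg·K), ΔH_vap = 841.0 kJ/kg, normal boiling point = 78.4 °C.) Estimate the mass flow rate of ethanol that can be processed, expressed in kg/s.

ṁ = 0.727 kg/s

Δh = 2.44×(78.4−-48.0) + 841.0 + 1.42×(178−78.4) = 1290.8 kJ/kg
Q = 56300 kJ/min = 938.33 kJ/s = 938.33 kJ/s
ṁ = Q/Δh = 938.33 / 1290.8 = 0.72691 kg/s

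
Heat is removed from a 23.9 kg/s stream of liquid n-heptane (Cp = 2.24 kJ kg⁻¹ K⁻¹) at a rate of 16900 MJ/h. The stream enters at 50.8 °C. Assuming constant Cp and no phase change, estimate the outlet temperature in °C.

Q = 16900 MJ/h = 4694.4 kJ/s
ΔT = Q/(ṁ·Cp) = 4694.4/(23.9×2.24) = 87.688 K
T_out = 50.8 − 87.688 = -36.888 °C

T_out = -36.9 °C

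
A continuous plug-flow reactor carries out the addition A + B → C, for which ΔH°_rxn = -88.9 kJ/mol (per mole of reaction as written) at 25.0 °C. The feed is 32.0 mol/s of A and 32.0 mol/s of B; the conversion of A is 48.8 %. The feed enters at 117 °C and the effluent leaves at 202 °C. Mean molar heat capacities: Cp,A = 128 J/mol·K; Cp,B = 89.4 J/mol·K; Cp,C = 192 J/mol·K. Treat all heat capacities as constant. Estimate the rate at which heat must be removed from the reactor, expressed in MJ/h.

Q_out = 3120 MJ/h

Extent of reaction ξ = 0.488 × 32.0 = 15.616 mol/s
Reaction term: ξ·ΔH°_rxn = 15.616 × -88.9 = -1388.3 kJ/s
Sensible, feed 117→25 °C: -640.03 kJ/s
Outlet flows (mol/s): A 16.384, B 16.384, C 15.616
Sensible, products 25→202 °C: 1161.1 kJ/s
Q = ΔH = -867.14 kJ/s = -867.14 kW
Heat removed = 3121.7 MJ/h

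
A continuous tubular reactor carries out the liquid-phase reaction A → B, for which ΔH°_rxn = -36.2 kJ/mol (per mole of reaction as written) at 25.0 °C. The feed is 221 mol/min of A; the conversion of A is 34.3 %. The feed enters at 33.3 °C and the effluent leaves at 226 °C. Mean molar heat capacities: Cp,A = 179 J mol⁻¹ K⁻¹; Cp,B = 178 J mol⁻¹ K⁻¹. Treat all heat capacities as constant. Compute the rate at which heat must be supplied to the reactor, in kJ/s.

Q_in = 81.1 kJ/s

Extent of reaction ξ = 0.343 × 221 = 75.803 mol/min
Reaction term: ξ·ΔH°_rxn = 75.803 × -36.2 = -2744.1 kJ/min
Sensible, feed 33.3→25 °C: -328.34 kJ/min
Outlet flows (mol/min): A 145.2, B 75.803
Sensible, products 25→226 °C: 7936.1 kJ/min
Q = ΔH = 4863.7 kJ/min = 81.062 kW
Heat supplied = 81.062 kJ/s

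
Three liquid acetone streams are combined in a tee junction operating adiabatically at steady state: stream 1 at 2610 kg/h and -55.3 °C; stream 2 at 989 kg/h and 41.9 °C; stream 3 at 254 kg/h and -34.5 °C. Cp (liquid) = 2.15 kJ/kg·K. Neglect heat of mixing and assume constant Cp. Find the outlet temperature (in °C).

T_out = -29.0 °C

Adiabatic, steady state ⇒ Σ ṁᵢCp,ᵢ(T_out − Tᵢ) = 0
T_out = Σ ṁᵢCp,ᵢTᵢ / Σ ṁᵢCp,ᵢ
      = -240060 / 8284 = -28.979 °C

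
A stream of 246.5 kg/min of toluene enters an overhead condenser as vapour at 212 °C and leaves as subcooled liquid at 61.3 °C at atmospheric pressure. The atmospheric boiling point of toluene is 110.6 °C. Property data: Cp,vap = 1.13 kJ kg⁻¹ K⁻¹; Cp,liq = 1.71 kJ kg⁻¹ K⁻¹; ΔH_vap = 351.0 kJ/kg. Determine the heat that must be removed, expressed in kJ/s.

vapour 212→110.6 °C: -114.58 kJ/kg
condensation at 110.6 °C: -351 kJ/kg
liquid 110.6→61.3 °C: -84.303 kJ/kg
Δh = -114.58 + -351 + -84.303 = -549.88 kJ/kg
Q = ṁ·Δh = 246.5 kg/min × -549.88 kJ/kg = -135550 kJ/min
|Q| = 2259.1 kW

Q_c = 2260 kJ/s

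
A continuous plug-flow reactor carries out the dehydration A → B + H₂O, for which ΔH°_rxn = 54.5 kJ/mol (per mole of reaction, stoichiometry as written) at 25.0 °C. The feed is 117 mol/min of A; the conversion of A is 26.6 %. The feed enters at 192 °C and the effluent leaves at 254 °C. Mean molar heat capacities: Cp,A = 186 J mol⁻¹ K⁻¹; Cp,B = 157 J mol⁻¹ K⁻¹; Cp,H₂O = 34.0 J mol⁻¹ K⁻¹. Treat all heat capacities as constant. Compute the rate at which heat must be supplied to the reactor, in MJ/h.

Q_in = 185 MJ/h

Extent of reaction ξ = 0.266 × 117 = 31.122 mol/min
Reaction term: ξ·ΔH°_rxn = 31.122 × 54.5 = 1696.1 kJ/min
Sensible, feed 192→25 °C: -3634.3 kJ/min
Outlet flows (mol/min): A 85.878, B 31.122, H₂O 31.122
Sensible, products 25→254 °C: 5019.1 kJ/min
Q = ΔH = 3081 kJ/min = 51.35 kW
Heat supplied = 184.86 MJ/h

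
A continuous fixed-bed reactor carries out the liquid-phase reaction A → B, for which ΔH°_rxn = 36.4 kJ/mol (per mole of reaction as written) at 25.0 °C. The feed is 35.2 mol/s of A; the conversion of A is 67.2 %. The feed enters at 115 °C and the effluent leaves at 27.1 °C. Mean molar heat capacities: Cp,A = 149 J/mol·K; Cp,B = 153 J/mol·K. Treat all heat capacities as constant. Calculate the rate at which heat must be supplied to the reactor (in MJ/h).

Extent of reaction ξ = 0.672 × 35.2 = 23.654 mol/s
Reaction term: ξ·ΔH°_rxn = 23.654 × 36.4 = 861.02 kJ/s
Sensible, feed 115→25 °C: -472.03 kJ/s
Outlet flows (mol/s): A 11.546, B 23.654
Sensible, products 25→27.1 °C: 11.213 kJ/s
Q = ΔH = 400.2 kJ/s = 400.2 kW
Heat supplied = 1440.7 MJ/h

Q_in = 1440 MJ/h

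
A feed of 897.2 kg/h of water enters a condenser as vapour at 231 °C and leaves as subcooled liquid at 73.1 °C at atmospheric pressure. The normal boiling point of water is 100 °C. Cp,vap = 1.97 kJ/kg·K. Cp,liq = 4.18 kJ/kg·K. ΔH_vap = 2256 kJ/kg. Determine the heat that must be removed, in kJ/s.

Q_c = 655 kJ/s

vapour 231→100 °C: -258.07 kJ/kg
condensation at 100 °C: -2256 kJ/kg
liquid 100→73.1 °C: -112.44 kJ/kg
Δh = -258.07 + -2256 + -112.44 = -2626.5 kJ/kg
Q = ṁ·Δh = 897.2 kg/h × -2626.5 kJ/kg = -2.3565e+06 kJ/h
|Q| = 654.59 kW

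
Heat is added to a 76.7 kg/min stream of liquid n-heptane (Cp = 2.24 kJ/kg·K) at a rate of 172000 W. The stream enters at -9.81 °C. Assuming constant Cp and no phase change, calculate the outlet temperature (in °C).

Q = 172000 W = 10320 kJ/min
ΔT = Q/(ṁ·Cp) = 10320/(76.7×2.24) = 60.067 K
T_out = -9.81 + 60.067 = 50.257 °C

T_out = 50.3 °C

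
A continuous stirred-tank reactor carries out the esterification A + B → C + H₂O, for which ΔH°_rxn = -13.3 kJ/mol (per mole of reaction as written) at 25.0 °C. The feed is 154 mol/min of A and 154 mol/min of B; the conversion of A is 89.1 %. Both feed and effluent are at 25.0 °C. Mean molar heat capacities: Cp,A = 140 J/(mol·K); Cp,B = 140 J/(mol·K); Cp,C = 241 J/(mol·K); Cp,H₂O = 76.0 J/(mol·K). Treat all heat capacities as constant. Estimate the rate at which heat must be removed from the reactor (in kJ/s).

Extent of reaction ξ = 0.891 × 154 = 137.21 mol/min
Reaction term: ξ·ΔH°_rxn = 137.21 × -13.3 = -1824.9 kJ/min
Q = ΔH = -1824.9 kJ/min = -30.416 kW
Heat removed = 30.416 kJ/s

Q_out = 30.4 kJ/s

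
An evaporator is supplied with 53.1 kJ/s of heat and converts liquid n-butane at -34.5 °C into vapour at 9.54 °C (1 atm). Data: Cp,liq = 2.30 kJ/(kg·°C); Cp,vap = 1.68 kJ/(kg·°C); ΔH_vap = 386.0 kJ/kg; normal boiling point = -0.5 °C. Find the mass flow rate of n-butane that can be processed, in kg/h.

ṁ = 397 kg/h

Δh = 2.30×(-0.5−-34.5) + 386.0 + 1.68×(9.54−-0.5) = 481.07 kJ/kg
Q = 53.1 kJ/s = 53.1 kJ/s = 191160 kJ/h
ṁ = Q/Δh = 191160 / 481.07 = 397.37 kg/h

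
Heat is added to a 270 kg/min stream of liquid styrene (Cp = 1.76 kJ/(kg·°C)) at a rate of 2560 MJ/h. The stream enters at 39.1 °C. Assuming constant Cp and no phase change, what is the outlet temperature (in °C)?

T_out = 129 °C

Q = 2560 MJ/h = 42667 kJ/min
ΔT = Q/(ṁ·Cp) = 42667/(270×1.76) = 89.787 K
T_out = 39.1 + 89.787 = 128.89 °C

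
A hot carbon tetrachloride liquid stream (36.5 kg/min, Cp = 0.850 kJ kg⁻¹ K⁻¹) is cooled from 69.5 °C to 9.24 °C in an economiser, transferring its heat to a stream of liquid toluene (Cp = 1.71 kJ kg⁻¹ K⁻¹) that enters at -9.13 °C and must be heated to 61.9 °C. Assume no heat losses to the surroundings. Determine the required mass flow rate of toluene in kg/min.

ṁ_c = 15.4 kg/min

Heat released by hot stream: Q = 36.5 × 0.850 × (69.5 − 9.24) = 1869.6 kJ/min
Energy balance on cold side (adiabatic exchanger): Q = ṁ_c·Cp_c·(T_c,out − T_c,in)
ṁ_c = 1869.6 / [1.71 × (61.9 − -9.13)] = 15.392 kg/min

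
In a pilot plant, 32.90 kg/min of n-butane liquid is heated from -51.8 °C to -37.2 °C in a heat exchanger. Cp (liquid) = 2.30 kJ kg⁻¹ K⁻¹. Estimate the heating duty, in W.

Q = ṁ·Cp·ΔT = 32.90 × 2.30 × (-37.2 − -51.8) = 1104.8 kJ/min
Converting: 1104.8 / 60 s = 18.413 kW
Heating duty = 18413 W

Q = 18400 W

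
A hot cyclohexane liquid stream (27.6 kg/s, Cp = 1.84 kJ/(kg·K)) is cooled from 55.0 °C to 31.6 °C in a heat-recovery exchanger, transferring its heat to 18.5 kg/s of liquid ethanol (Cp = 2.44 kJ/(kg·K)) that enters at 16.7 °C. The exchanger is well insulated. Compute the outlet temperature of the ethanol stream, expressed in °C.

T_c,out = 43.0 °C

Heat released by hot stream: Q = 27.6 × 1.84 × (55.0 − 31.6) = 1188.3 kJ/s
Energy balance on cold side (adiabatic exchanger): Q = ṁ_c·Cp_c·(T_c,out − T_c,in)
T_c,out = 16.7 + 1188.3/(18.5 × 2.44) = 43.026 °C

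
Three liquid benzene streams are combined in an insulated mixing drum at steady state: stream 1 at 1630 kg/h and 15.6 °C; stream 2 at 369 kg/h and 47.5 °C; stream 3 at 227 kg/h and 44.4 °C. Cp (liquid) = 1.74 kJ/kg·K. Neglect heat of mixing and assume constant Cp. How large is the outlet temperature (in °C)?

Energy balance with Q = 0: Σ ṁᵢCp,ᵢ(T_out − Tᵢ) = 0
Σ ṁᵢCp,ᵢTᵢ = 1630×1.74×15.6 + 369×1.74×47.5 + 227×1.74×44.4 = 92280
Σ ṁᵢCp,ᵢ = 1630×1.74 + 369×1.74 + 227×1.74 = 3873.2
T_out = 92280 / 3873.2 = 23.825 °C

T_out = 23.8 °C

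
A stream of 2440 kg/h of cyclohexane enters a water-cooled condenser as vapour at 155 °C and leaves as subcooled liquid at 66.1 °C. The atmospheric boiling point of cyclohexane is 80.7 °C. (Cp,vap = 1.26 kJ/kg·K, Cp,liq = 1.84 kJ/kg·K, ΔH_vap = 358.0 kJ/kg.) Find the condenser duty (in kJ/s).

Q_c = 324 kJ/s

vapour 155→80.7 °C: -93.618 kJ/kg
condensation at 80.7 °C: -358 kJ/kg
liquid 80.7→66.1 °C: -26.864 kJ/kg
Δh = -93.618 + -358 + -26.864 = -478.48 kJ/kg
Q = ṁ·Δh = 2440 kg/h × -478.48 kJ/kg = -1.1675e+06 kJ/h
|Q| = 324.3 kW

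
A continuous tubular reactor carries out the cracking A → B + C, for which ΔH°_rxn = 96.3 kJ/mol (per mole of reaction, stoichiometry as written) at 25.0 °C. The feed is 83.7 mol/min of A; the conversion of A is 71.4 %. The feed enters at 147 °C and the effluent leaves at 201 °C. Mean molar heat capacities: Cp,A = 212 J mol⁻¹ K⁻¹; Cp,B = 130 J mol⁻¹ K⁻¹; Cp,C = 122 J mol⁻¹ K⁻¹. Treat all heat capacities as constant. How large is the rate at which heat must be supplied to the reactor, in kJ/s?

Extent of reaction ξ = 0.714 × 83.7 = 59.762 mol/min
Reaction term: ξ·ΔH°_rxn = 59.762 × 96.3 = 5755.1 kJ/min
Sensible, feed 147→25 °C: -2164.8 kJ/min
Outlet flows (mol/min): A 23.938, B 59.762, C 59.762
Sensible, products 25→201 °C: 3543.7 kJ/min
Q = ΔH = 7134 kJ/min = 118.9 kW
Heat supplied = 118.9 kJ/s

Q_in = 119 kJ/s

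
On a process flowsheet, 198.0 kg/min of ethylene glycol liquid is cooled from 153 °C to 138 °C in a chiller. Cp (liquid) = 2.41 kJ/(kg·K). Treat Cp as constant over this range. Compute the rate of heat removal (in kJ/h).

Q = ṁ·Cp·ΔT = 198.0 × 2.41 × (138 − 153) = -7157.7 kJ/min
Converting: 7157.7 / 60 s = 119.3 kW
Cooling duty = 429460 kJ/h

Q_c = 429000 kJ/h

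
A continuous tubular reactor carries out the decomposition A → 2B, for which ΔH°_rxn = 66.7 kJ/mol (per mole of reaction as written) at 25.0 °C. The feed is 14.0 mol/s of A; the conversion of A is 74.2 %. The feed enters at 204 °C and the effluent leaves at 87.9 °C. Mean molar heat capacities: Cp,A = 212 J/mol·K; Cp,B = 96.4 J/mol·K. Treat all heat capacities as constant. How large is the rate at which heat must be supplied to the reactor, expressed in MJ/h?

Q_in = 1210 MJ/h

Extent of reaction ξ = 0.742 × 14.0 = 10.388 mol/s
Reaction term: ξ·ΔH°_rxn = 10.388 × 66.7 = 692.88 kJ/s
Sensible, feed 204→25 °C: -531.27 kJ/s
Outlet flows (mol/s): A 3.612, B 20.776
Sensible, products 25→87.9 °C: 174.14 kJ/s
Q = ΔH = 335.75 kJ/s = 335.75 kW
Heat supplied = 1208.7 MJ/h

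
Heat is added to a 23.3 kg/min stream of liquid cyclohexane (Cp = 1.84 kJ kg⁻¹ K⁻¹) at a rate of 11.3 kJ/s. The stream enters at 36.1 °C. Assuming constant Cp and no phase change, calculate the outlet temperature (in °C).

Q = 11.3 kJ/s = 678 kJ/min
ΔT = Q/(ṁ·Cp) = 678/(23.3×1.84) = 15.815 K
T_out = 36.1 + 15.815 = 51.915 °C

T_out = 51.9 °C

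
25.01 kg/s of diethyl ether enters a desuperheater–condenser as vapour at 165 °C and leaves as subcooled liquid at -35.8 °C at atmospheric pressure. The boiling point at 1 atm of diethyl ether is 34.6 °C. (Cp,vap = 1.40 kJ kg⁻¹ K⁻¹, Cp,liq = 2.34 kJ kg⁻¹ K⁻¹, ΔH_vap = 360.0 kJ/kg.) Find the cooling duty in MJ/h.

vapour 165→34.6 °C: -182.56 kJ/kg
condensation at 34.6 °C: -360 kJ/kg
liquid 34.6→-35.8 °C: -164.74 kJ/kg
Δh = -182.56 + -360 + -164.74 = -707.3 kJ/kg
Q = ṁ·Δh = 25.01 kg/s × -707.3 kJ/kg = -17689 kJ/s
|Q| = 17689 kW = 63682 MJ/h

Q_c = 63700 MJ/h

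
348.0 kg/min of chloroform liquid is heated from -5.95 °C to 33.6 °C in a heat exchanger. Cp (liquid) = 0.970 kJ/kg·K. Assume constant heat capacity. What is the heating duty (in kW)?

Q = 223 kW

Q = ṁ·Cp·ΔT = 348.0 × 0.970 × (33.6 − -5.95) = 13350 kJ/min
Converting: 13350 / 60 s = 222.51 kW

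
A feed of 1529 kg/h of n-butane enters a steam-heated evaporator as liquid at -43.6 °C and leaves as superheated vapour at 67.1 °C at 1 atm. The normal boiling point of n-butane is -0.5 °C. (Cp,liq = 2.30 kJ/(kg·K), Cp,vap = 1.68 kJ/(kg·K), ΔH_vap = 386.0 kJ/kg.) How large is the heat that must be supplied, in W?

liquid -43.6→-0.5 °C: 99.13 kJ/kg
vaporisation at -0.5 °C: 386 kJ/kg
vapour -0.5→67.1 °C: 113.57 kJ/kg
Δh = 99.13 + 386 + 113.57 = 598.7 kJ/kg
Q = ṁ·Δh = 1529 kg/h × 598.7 kJ/kg = 915410 kJ/h
|Q| = 254.28 kW = 254280 W

Q = 254000 W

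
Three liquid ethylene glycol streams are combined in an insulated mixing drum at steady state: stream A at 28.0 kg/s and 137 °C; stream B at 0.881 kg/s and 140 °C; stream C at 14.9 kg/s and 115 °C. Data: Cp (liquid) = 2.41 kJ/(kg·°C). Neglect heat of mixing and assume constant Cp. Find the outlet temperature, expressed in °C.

T_out = 130 °C

Energy balance with Q = 0: Σ ṁᵢCp,ᵢ(T_out − Tᵢ) = 0
Σ ṁᵢCp,ᵢTᵢ = 28.0×2.41×137 + 0.881×2.41×140 + 14.9×2.41×115 = 13672
Σ ṁᵢCp,ᵢ = 28.0×2.41 + 0.881×2.41 + 14.9×2.41 = 105.51
T_out = 13672 / 105.51 = 129.57 °C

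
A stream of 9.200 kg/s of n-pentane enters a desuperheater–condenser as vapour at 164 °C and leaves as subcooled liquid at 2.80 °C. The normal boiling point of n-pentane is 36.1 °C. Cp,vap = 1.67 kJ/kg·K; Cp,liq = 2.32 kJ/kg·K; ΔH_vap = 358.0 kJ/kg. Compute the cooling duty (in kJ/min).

vapour 164→36.1 °C: -213.59 kJ/kg
condensation at 36.1 °C: -358 kJ/kg
liquid 36.1→2.80 °C: -77.256 kJ/kg
Δh = -213.59 + -358 + -77.256 = -648.85 kJ/kg
Q = ṁ·Δh = 9.200 kg/s × -648.85 kJ/kg = -5969.4 kJ/s
|Q| = 5969.4 kW = 358160 kJ/min

Q_c = 358000 kJ/min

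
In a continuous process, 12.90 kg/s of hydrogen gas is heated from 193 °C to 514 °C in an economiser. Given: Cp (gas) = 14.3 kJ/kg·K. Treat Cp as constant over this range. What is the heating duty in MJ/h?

Q = ṁ·Cp·ΔT = 12.90 × 14.3 × (514 − 193) = 59215 kJ/s
Heating duty = 213170 MJ/h

Q = 213000 MJ/h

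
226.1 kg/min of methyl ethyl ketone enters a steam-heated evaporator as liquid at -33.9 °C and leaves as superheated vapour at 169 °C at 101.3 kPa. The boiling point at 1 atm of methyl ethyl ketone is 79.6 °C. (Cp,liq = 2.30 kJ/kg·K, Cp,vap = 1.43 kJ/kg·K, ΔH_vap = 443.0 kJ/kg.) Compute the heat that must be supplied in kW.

Q = 3130 kW

liquid -33.9→79.6 °C: 261.05 kJ/kg
vaporisation at 79.6 °C: 443 kJ/kg
vapour 79.6→169 °C: 127.84 kJ/kg
Δh = 261.05 + 443 + 127.84 = 831.89 kJ/kg
Q = ṁ·Δh = 226.1 kg/min × 831.89 kJ/kg = 188090 kJ/min
|Q| = 3134.8 kW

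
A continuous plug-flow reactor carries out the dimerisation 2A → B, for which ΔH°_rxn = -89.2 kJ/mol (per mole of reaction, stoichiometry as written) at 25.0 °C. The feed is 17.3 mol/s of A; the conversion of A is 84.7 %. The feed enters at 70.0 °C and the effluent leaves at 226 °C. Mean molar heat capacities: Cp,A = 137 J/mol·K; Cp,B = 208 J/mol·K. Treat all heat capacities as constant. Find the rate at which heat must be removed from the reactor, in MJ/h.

Extent of reaction ξ = 0.847 × 17.3 / 2 = 7.3266 mol/s
Reaction term: ξ·ΔH°_rxn = 7.3266 × -89.2 = -653.53 kJ/s
Sensible, feed 70.0→25 °C: -106.65 kJ/s
Outlet flows (mol/s): A 2.6469, B 7.3266
Sensible, products 25→226 °C: 379.2 kJ/s
Q = ΔH = -380.99 kJ/s = -380.99 kW
Heat removed = 1371.6 MJ/h

Q_out = 1370 MJ/h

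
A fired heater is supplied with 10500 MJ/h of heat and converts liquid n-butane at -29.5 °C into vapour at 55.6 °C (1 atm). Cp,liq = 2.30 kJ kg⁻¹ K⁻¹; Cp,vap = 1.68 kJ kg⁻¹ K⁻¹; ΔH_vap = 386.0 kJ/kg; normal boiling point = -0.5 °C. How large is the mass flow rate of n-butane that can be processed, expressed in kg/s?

ṁ = 5.33 kg/s

Δh = 2.30×(-0.5−-29.5) + 386.0 + 1.68×(55.6−-0.5) = 546.95 kJ/kg
Q = 10500 MJ/h = 2916.7 kJ/s = 2916.7 kJ/s
ṁ = Q/Δh = 2916.7 / 546.95 = 5.3326 kg/s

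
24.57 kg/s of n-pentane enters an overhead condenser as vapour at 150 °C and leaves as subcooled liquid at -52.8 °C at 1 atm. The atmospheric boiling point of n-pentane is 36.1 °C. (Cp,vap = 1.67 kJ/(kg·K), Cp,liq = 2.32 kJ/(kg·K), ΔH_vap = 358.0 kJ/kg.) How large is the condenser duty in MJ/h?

vapour 150→36.1 °C: -190.21 kJ/kg
condensation at 36.1 °C: -358 kJ/kg
liquid 36.1→-52.8 °C: -206.25 kJ/kg
Δh = -190.21 + -358 + -206.25 = -754.46 kJ/kg
Q = ṁ·Δh = 24.57 kg/s × -754.46 kJ/kg = -18537 kJ/s
|Q| = 18537 kW = 66734 MJ/h

Q_c = 66700 MJ/h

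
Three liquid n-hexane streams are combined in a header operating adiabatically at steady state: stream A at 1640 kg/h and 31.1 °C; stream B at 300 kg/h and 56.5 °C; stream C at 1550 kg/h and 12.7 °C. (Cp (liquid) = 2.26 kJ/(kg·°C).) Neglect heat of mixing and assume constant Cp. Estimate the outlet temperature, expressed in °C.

T_out = 25.1 °C

Energy balance with Q = 0: Σ ṁᵢCp,ᵢ(T_out − Tᵢ) = 0
Σ ṁᵢCp,ᵢTᵢ = 1640×2.26×31.1 + 300×2.26×56.5 + 1550×2.26×12.7 = 198060
Σ ṁᵢCp,ᵢ = 1640×2.26 + 300×2.26 + 1550×2.26 = 7887.4
T_out = 198060 / 7887.4 = 25.111 °C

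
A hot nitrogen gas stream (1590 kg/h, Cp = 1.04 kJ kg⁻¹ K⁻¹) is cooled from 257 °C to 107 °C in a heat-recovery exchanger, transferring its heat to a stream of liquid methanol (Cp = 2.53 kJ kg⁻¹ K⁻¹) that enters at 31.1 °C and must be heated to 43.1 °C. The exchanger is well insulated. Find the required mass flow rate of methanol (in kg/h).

Heat released by hot stream: Q = 1590 × 1.04 × (257 − 107) = 248040 kJ/h
Energy balance on cold side (adiabatic exchanger): Q = ṁ_c·Cp_c·(T_c,out − T_c,in)
ṁ_c = 248040 / [2.53 × (43.1 − 31.1)] = 8170 kg/h

ṁ_c = 8170 kg/h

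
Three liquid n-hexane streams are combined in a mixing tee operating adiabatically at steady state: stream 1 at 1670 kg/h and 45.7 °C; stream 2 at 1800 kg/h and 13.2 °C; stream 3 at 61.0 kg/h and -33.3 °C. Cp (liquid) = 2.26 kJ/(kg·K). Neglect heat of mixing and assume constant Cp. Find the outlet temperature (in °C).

T_out = 27.8 °C

Energy balance with Q = 0: Σ ṁᵢCp,ᵢ(T_out − Tᵢ) = 0
T_out = Σ ṁᵢCp,ᵢTᵢ / Σ ṁᵢCp,ᵢ
      = 221590 / 7980.1 = 27.768 °C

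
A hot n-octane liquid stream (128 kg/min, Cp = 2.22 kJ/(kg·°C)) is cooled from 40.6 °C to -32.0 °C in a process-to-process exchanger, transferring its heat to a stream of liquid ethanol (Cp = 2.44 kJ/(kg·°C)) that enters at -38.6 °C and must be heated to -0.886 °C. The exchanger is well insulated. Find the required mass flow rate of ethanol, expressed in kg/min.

Heat released by hot stream: Q = 128 × 2.22 × (40.6 − -32.0) = 20630 kJ/min
Energy balance on cold side (adiabatic exchanger): Q = ṁ_c·Cp_c·(T_c,out − T_c,in)
ṁ_c = 20630 / [2.44 × (-0.886 − -38.6)] = 224.19 kg/min

ṁ_c = 224 kg/min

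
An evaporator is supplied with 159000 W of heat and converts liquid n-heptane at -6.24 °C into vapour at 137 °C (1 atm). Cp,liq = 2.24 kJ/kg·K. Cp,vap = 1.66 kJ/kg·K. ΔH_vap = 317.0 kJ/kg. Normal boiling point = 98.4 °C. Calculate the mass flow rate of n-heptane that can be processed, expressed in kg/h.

ṁ = 930 kg/h

Δh = 2.24×(98.4−-6.24) + 317.0 + 1.66×(137−98.4) = 615.47 kJ/kg
Q = 159000 W = 159 kJ/s = 572400 kJ/h
ṁ = Q/Δh = 572400 / 615.47 = 930.02 kg/h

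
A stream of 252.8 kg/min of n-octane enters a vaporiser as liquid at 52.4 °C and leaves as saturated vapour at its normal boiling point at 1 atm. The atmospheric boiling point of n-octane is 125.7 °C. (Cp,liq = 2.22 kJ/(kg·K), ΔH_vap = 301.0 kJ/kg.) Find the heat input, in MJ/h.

Q = 7030 MJ/h

liquid 52.4→125.7 °C: 162.73 kJ/kg
vaporisation at 125.7 °C: 301 kJ/kg
Δh = 162.73 + 301 = 463.73 kJ/kg
Q = ṁ·Δh = 252.8 kg/min × 463.73 kJ/kg = 117230 kJ/min
|Q| = 1953.8 kW = 7033.8 MJ/h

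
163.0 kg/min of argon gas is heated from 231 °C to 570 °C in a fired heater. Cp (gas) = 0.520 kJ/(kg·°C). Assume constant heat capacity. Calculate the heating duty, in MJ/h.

Q = 1720 MJ/h

Q = ṁ·Cp·ΔT = 163.0 × 0.520 × (570 − 231) = 28734 kJ/min
Converting: 28734 / 60 s = 478.89 kW
Heating duty = 1724 MJ/h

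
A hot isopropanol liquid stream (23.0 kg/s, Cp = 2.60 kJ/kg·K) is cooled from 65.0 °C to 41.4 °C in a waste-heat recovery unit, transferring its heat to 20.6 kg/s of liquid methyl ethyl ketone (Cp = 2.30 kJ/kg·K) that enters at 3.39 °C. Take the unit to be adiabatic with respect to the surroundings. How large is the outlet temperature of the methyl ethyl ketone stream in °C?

Heat released by hot stream: Q = 23.0 × 2.60 × (65.0 − 41.4) = 1411.3 kJ/s
Energy balance on cold side (adiabatic exchanger): Q = ṁ_c·Cp_c·(T_c,out − T_c,in)
T_c,out = 3.39 + 1411.3/(20.6 × 2.30) = 33.176 °C

T_c,out = 33.2 °C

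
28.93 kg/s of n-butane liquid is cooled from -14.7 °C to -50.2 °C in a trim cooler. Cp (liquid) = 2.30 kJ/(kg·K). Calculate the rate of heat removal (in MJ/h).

Q = ṁ·Cp·ΔT = 28.93 × 2.30 × (-50.2 − -14.7) = -2362.1 kJ/s
Cooling duty = 8503.7 MJ/h

Q_c = 8500 MJ/h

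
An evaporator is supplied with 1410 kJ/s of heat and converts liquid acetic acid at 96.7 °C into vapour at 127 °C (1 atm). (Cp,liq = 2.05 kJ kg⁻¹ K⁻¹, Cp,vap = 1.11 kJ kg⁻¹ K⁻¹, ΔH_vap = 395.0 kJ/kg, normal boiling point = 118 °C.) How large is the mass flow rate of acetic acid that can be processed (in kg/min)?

Δh = 2.05×(118−96.7) + 395.0 + 1.11×(127−118) = 448.65 kJ/kg
Q = 1410 kJ/s = 1410 kJ/s = 84600 kJ/min
ṁ = Q/Δh = 84600 / 448.65 = 188.56 kg/min

ṁ = 189 kg/min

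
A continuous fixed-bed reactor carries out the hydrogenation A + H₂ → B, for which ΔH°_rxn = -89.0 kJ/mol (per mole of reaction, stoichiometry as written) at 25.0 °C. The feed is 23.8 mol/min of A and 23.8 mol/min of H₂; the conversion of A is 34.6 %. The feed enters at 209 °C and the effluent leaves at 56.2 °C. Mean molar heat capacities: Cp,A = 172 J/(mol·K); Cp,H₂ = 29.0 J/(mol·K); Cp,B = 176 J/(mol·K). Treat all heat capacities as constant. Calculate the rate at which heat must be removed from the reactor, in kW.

Extent of reaction ξ = 0.346 × 23.8 = 8.2348 mol/min
Reaction term: ξ·ΔH°_rxn = 8.2348 × -89.0 = -732.9 kJ/min
Sensible, feed 209→25 °C: -880.22 kJ/min
Outlet flows (mol/min): A 15.565, H₂ 15.565, B 8.2348
Sensible, products 25→56.2 °C: 142.83 kJ/min
Q = ΔH = -1470.3 kJ/min = -24.505 kW
Heat removed = 24.505 kW

Q_out = 24.5 kW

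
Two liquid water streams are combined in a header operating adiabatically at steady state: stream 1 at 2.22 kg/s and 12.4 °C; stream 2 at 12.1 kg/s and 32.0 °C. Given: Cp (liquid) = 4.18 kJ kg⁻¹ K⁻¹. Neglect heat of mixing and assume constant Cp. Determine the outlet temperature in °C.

Energy balance with Q = 0: Σ ṁᵢCp,ᵢ(T_out − Tᵢ) = 0
T_out = Σ ṁᵢCp,ᵢTᵢ / Σ ṁᵢCp,ᵢ
      = 1733.6 / 59.858 = 28.961 °C

T_out = 29.0 °C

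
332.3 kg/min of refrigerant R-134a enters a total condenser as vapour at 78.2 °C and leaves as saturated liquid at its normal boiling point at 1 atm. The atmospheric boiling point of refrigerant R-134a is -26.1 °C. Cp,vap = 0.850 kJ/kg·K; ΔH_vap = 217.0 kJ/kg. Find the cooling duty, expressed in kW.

vapour 78.2→-26.1 °C: -88.655 kJ/kg
condensation at -26.1 °C: -217 kJ/kg
Δh = -88.655 + -217 = -305.65 kJ/kg
Q = ṁ·Δh = 332.3 kg/min × -305.65 kJ/kg = -101570 kJ/min
|Q| = 1692.8 kW

Q_c = 1690 kW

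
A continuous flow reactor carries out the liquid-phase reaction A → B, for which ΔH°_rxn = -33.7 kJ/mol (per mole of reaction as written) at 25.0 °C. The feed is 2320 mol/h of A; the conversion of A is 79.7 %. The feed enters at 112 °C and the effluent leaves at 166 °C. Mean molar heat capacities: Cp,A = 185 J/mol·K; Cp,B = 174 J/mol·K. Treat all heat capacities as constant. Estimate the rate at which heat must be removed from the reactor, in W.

Q_out = 11700 W

Extent of reaction ξ = 0.797 × 2320 = 1849 mol/h
Reaction term: ξ·ΔH°_rxn = 1849 × -33.7 = -62313 kJ/h
Sensible, feed 112→25 °C: -37340 kJ/h
Outlet flows (mol/h): A 470.96, B 1849
Sensible, products 25→166 °C: 57649 kJ/h
Q = ΔH = -42004 kJ/h = -11.668 kW
Heat removed = 11668 W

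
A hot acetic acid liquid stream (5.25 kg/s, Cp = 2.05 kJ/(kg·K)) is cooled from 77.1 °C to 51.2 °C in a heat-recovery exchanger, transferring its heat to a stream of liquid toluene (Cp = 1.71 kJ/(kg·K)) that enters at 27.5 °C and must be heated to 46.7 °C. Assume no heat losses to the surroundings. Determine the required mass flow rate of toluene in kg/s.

ṁ_c = 8.49 kg/s

Heat released by hot stream: Q = 5.25 × 2.05 × (77.1 − 51.2) = 278.75 kJ/s
Energy balance on cold side (adiabatic exchanger): Q = ṁ_c·Cp_c·(T_c,out − T_c,in)
ṁ_c = 278.75 / [1.71 × (46.7 − 27.5)] = 8.4902 kg/s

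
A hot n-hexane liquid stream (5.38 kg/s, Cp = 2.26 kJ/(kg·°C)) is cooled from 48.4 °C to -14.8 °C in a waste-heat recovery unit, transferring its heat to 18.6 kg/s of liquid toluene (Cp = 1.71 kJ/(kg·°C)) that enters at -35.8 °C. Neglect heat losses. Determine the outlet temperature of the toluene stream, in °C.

Heat released by hot stream: Q = 5.38 × 2.26 × (48.4 − -14.8) = 768.44 kJ/s
Energy balance on cold side (adiabatic exchanger): Q = ṁ_c·Cp_c·(T_c,out − T_c,in)
T_c,out = -35.8 + 768.44/(18.6 × 1.71) = -11.64 °C

T_c,out = -11.6 °C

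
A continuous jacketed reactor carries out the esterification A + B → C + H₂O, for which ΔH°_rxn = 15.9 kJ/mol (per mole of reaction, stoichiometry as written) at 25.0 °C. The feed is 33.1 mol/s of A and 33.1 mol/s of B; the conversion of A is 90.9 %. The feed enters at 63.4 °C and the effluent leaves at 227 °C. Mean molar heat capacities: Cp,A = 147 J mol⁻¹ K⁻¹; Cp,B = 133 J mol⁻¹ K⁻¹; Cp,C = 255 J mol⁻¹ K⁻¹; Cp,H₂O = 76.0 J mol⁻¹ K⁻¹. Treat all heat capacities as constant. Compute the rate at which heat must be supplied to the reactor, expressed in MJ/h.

Extent of reaction ξ = 0.909 × 33.1 = 30.088 mol/s
Reaction term: ξ·ΔH°_rxn = 30.088 × 15.9 = 478.4 kJ/s
Sensible, feed 63.4→25 °C: -355.89 kJ/s
Outlet flows (mol/s): A 3.0121, B 3.0121, C 30.088, H₂O 30.088
Sensible, products 25→227 °C: 2182.1 kJ/s
Q = ΔH = 2304.6 kJ/s = 2304.6 kW
Heat supplied = 8296.6 MJ/h

Q_in = 8300 MJ/h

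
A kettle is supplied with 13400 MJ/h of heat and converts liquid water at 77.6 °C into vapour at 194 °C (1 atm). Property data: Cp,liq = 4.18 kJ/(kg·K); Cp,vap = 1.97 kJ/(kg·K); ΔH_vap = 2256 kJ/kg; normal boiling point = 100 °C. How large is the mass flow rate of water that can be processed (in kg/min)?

Δh = 4.18×(100−77.6) + 2256 + 1.97×(194−100) = 2534.8 kJ/kg
Q = 13400 MJ/h = 3722.2 kJ/s = 223330 kJ/min
ṁ = Q/Δh = 223330 / 2534.8 = 88.106 kg/min

ṁ = 88.1 kg/min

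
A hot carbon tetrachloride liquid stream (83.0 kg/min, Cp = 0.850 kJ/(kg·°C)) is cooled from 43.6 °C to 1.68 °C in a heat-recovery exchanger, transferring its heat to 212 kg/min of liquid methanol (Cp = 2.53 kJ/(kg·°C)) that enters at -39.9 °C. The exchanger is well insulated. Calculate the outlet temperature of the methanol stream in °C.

T_c,out = -34.4 °C

Heat released by hot stream: Q = 83.0 × 0.850 × (43.6 − 1.68) = 2957.5 kJ/min
Energy balance on cold side (adiabatic exchanger): Q = ṁ_c·Cp_c·(T_c,out − T_c,in)
T_c,out = -39.9 + 2957.5/(212 × 2.53) = -34.386 °C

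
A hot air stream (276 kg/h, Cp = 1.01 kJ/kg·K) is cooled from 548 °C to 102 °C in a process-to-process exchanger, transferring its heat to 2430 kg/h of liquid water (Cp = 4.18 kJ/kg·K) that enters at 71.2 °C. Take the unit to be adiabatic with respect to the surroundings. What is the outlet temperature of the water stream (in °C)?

T_c,out = 83.4 °C

Heat released by hot stream: Q = 276 × 1.01 × (548 − 102) = 124330 kJ/h
Energy balance on cold side (adiabatic exchanger): Q = ṁ_c·Cp_c·(T_c,out − T_c,in)
T_c,out = 71.2 + 124330/(2430 × 4.18) = 83.44 °C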